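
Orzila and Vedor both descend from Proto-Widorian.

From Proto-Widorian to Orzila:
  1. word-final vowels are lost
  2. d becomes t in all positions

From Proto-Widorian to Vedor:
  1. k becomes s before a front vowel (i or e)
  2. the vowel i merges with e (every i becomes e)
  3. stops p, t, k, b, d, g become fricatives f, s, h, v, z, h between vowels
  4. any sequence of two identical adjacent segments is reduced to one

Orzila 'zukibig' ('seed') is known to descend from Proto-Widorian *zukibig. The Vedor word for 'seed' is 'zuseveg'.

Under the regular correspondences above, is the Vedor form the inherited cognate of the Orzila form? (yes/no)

yes

Derive the expected Vedor reflex of *zukibig:
Vedor: *zukibig > zusibig > zusebeg > zuseveg  (by palatalisation, vowel merger, intervocalic lenition)
Vedor 'zuseveg' matches the regular reflex exactly, so the pair is cognate.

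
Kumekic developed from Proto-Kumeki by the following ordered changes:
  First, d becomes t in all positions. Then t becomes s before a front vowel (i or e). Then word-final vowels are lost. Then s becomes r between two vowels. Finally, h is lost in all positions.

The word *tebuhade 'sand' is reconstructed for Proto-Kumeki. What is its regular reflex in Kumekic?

Kumekic: start from *tebuhade.
  rule 1 (unconditioned shift): tebuhade → tebuhate
  rule 2 (palatalisation): tebuhate → sebuhase
  rule 3 (apocope): sebuhase → sebuhas
  rule 4: no change — sebuhas
  rule 5 (h-loss): sebuhas → sebuas
  ⇒ Kumekic sebuas

sebuas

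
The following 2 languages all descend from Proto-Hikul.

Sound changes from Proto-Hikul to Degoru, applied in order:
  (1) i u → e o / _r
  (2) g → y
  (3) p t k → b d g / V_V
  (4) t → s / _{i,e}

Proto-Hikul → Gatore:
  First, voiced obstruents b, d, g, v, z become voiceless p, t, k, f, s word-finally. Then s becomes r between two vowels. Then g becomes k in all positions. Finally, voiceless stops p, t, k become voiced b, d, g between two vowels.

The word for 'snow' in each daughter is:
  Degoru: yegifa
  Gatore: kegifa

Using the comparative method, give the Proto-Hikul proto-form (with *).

*gekifa

Position 1: Degoru has y, Gatore has k. Taking the neighbouring segments as reconstructed: Degoru y could go back to *g or *y; Gatore k could go back to *k or *g — the one source consistent with every daughter is *g.
Position 3: Degoru has g, Gatore has g. In Degoru, g can only continue *k, so the proto-segment is *k.
Continuing position by position gives *gekifa; check it forward:
Degoru: *gekifa
  gekifa (rule 1 does not apply)
  gekifa → yekifa   [unconditioned shift]
  yekifa → yegifa   [intervocalic voicing]
  yegifa (rule 4 does not apply)
  giving Degoru yegifa.
Gatore: start from *gekifa.
  rule 1: no change — gekifa
  rule 2: no change — gekifa
  rule 3 (unconditioned shift): gekifa → kekifa
  rule 4 (intervocalic voicing): kekifa → kegifa
  ⇒ Gatore kegifa
Only *gekifa yields all of Degoru yegifa, Gatore kegifa.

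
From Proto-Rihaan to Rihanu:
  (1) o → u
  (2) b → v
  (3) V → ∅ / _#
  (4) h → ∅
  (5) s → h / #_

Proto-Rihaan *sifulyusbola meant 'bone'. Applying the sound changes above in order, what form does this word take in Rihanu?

hifulyusvul

Rihanu: *sifulyusbola > sifulyusbula > sifulyusvula > sifulyusvul > hifulyusvul  (by vowel merger, unconditioned shift, apocope, debuccalisation)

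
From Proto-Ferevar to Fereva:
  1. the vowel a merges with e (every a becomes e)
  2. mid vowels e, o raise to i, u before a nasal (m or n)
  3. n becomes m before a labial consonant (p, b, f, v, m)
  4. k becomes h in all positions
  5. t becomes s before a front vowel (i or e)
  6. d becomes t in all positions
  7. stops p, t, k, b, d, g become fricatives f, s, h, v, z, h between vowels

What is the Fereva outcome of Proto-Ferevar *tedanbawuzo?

Fereva: *tedanbawuzo > tedenbewuzo > tedinbewuzo > tedimbewuzo > sedimbewuzo > setimbewuzo > sesimbewuzo  (by vowel merger, pre-nasal raising, nasal place assimilation, palatalisation, unconditioned shift, intervocalic lenition)

sesimbewuzo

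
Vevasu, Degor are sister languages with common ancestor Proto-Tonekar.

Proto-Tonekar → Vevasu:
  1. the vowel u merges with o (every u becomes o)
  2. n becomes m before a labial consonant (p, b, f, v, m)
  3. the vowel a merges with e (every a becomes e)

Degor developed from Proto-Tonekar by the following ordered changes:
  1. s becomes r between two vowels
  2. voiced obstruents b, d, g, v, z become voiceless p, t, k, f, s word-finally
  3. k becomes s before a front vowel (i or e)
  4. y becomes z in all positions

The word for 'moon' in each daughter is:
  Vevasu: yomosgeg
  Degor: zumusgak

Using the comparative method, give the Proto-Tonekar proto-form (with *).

*yumusgag

Position 7: Vevasu has e, Degor has a. Degor preserves a here (none of its changes turn any other segment into a), so the proto-segment is *a.
Position 8: Vevasu has g, Degor has k. Vevasu preserves g here (none of its changes turn any other segment into g), so the proto-segment is *g.
Position 2: Vevasu has o, Degor has u. Degor preserves u here (none of its changes turn any other segment into u), so the proto-segment is *u.
Verify the candidate proto-form against each daughter:
Vevasu: *yumusgag > yomosgag > yomosgeg  (by vowel merger, vowel merger)
Degor: *yumusgag > yumusgak > zumusgak  (by final devoicing, unconditioned shift)
No other proto-form is consistent with every reflex, so the reconstruction is *yumusgag.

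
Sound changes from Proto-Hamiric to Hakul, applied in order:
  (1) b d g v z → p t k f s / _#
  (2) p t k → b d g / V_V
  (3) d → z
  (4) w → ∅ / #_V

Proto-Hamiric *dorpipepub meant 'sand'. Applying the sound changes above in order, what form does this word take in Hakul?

Hakul: start from *dorpipepub.
  rule 1 (final devoicing): dorpipepub → dorpipepup
  rule 2 (intervocalic voicing): dorpipepup → dorpibebup
  rule 3 (unconditioned shift): dorpibebup → zorpibebup
  rule 4: no change — zorpibebup
  ⇒ Hakul zorpibebup

zorpibebup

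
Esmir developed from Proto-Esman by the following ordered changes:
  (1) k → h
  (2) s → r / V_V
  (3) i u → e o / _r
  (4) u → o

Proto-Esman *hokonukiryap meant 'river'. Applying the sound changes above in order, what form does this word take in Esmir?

Esmir: start from *hokonukiryap.
  rule 1 (unconditioned shift): hokonukiryap → hohonuhiryap
  rule 2: no change — hohonuhiryap
  rule 3 (pre-rhotic lowering): hohonuhiryap → hohonuheryap
  rule 4 (vowel merger): hohonuheryap → hohonoheryap
  ⇒ Esmir hohonoheryap

hohonoheryap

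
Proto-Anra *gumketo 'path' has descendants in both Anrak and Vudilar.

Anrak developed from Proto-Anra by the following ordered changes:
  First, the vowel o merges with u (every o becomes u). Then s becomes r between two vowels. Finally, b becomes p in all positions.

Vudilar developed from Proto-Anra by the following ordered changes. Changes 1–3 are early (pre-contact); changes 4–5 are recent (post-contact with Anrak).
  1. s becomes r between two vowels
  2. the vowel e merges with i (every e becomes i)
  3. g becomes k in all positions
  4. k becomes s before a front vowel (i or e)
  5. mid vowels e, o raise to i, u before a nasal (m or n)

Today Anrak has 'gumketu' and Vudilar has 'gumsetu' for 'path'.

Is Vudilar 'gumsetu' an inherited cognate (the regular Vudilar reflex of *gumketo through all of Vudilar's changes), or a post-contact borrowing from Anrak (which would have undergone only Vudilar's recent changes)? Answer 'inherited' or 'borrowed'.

If inherited, *gumketo would pass through all of Vudilar's changes:
Vudilar: start from *gumketo.
  rule 1: no change — gumketo
  rule 2 (vowel merger): gumketo → gumkito
  rule 3 (unconditioned shift): gumkito → kumkito
  rule 4 (palatalisation): kumkito → kumsito
  rule 5: no change — kumsito
  ⇒ Vudilar kumsito
If borrowed from Anrak 'gumketu' after the early changes, it would undergo only the recent ones:
  rule 4 (palatalisation): gumketu → gumsetu
  rule 5 (pre-nasal raising): no change (gumsetu)
  ⇒ as a loan: gumsetu
Vudilar 'gumsetu' matches the loan outcome 'gumsetu', not the inherited 'kumsito' — it skipped the early Vudilar changes, so it was borrowed from Anrak.

borrowed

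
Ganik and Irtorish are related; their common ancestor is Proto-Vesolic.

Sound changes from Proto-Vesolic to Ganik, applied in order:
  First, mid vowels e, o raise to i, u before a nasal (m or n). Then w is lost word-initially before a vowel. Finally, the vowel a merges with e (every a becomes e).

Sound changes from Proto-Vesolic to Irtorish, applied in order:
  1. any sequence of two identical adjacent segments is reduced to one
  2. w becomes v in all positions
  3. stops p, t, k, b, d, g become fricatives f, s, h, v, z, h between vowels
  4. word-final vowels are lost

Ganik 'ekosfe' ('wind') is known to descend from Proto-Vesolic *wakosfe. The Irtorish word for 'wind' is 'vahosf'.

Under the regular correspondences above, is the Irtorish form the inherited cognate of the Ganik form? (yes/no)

yes

Derive the expected Irtorish reflex of *wakosfe:
Irtorish: start from *wakosfe.
  rule 1: no change — wakosfe
  rule 2 (unconditioned shift): wakosfe → vakosfe
  rule 3 (intervocalic lenition): vakosfe → vahosfe
  rule 4 (apocope): vahosfe → vahosf
  ⇒ Irtorish vahosf
Irtorish 'vahosf' matches the regular reflex exactly, so the pair is cognate.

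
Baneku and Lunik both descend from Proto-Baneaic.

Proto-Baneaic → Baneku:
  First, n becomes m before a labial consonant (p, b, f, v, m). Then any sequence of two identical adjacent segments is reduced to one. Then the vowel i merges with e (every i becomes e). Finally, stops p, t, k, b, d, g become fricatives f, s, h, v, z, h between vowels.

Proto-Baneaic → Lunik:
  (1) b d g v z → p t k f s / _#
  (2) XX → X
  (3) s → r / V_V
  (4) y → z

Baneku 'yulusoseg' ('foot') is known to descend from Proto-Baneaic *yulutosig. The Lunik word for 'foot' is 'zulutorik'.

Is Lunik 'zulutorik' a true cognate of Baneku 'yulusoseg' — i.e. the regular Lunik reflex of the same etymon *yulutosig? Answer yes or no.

yes

Derive the expected Lunik reflex of *yulutosig:
Lunik: *yulutosig
  yulutosig → yulutosik   [final devoicing]
  yulutosik (rule 2 does not apply)
  yulutosik → yulutorik   [rhotacism]
  yulutorik → zulutorik   [unconditioned shift]
  giving Lunik zulutorik.
Lunik 'zulutorik' matches the regular reflex exactly, so the pair is cognate.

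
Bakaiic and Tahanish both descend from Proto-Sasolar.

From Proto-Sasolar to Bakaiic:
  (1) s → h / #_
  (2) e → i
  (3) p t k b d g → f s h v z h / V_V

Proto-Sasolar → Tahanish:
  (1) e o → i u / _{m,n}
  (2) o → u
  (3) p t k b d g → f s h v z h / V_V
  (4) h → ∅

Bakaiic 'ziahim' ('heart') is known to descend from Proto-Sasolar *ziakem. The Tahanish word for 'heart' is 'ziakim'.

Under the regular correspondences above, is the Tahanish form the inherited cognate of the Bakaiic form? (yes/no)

no

Derive the expected Tahanish reflex of *ziakem:
Tahanish: start from *ziakem.
  rule 1 (pre-nasal raising): ziakem → ziakim
  rule 2: no change — ziakim
  rule 3 (intervocalic lenition): ziakim → ziahim
  rule 4 (h-loss): ziahim → ziaim
  ⇒ Tahanish ziaim
The regular Tahanish reflex would be 'ziaim', but the attested form is 'ziakim'. The correspondence is irregular, so they are not cognates (the Tahanish form has a different source).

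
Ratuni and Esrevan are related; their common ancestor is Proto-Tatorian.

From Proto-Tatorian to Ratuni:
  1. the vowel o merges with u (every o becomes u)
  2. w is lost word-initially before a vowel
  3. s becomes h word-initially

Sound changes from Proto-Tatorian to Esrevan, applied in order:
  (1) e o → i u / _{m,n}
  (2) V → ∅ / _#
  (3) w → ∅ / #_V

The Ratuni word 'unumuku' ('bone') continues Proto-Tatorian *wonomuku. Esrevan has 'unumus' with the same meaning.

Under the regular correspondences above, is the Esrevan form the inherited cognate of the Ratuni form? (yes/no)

Derive the expected Esrevan reflex of *wonomuku:
Esrevan: start from *wonomuku.
  rule 1 (pre-nasal raising): wonomuku → wunumuku
  rule 2 (apocope): wunumuku → wunumuk
  rule 3 (glide loss): wunumuk → unumuk
  ⇒ Esrevan unumuk
The regular Esrevan reflex would be 'unumuk', but the attested form is 'unumus'. The correspondence is irregular, so they are not cognates (the Esrevan form has a different source).

no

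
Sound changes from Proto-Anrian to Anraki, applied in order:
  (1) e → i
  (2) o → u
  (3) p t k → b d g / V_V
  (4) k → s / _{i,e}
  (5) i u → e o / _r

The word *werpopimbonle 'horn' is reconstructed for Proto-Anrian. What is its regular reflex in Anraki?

werpubimbunli

Anraki: *werpopimbonle > wirpopimbonli > wirpupimbunli > wirpubimbunli > werpubimbunli  (by vowel merger, vowel merger, intervocalic voicing, pre-rhotic lowering)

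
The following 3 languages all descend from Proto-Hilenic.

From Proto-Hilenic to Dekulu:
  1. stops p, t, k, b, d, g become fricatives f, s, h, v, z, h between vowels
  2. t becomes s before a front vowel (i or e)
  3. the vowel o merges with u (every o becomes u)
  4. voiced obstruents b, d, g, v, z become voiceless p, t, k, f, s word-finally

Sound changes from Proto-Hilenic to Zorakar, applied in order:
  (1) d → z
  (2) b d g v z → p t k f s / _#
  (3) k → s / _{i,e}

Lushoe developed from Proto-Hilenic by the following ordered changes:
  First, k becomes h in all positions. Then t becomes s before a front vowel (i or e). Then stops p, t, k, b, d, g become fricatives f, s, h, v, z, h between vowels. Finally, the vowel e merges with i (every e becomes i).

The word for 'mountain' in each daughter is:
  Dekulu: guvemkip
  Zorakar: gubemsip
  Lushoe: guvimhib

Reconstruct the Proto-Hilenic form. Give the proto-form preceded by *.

Position 6: Dekulu has k, Zorakar has s, Lushoe has h. Taking the neighbouring segments as reconstructed: Dekulu k can only go back to *k; Zorakar s could go back to *k or *s; Lushoe h could go back to *k or *h — the one source consistent with every daughter is *k.
Position 3: Dekulu has v, Zorakar has b, Lushoe has v. Zorakar preserves b here (none of its changes turn any other segment into b), so the proto-segment is *b.
Position 8: Dekulu has p, Zorakar has p, Lushoe has b. Lushoe preserves b here (none of its changes turn any other segment into b), so the proto-segment is *b.
This points to *gubemkib. Verify forward in each daughter:
Dekulu: *gubemkib
  gubemkib → guvemkib   [intervocalic lenition]
  guvemkib (rule 2 does not apply)
  guvemkib (rule 3 does not apply)
  guvemkib → guvemkip   [final devoicing]
  giving Dekulu guvemkip.
Zorakar: start from *gubemkib.
  rule 1: no change — gubemkib
  rule 2 (final devoicing): gubemkib → gubemkip
  rule 3 (palatalisation): gubemkip → gubemsip
  ⇒ Zorakar gubemsip
Lushoe: start from *gubemkib.
  rule 1 (unconditioned shift): gubemkib → gubemhib
  rule 2: no change — gubemhib
  rule 3 (intervocalic lenition): gubemhib → guvemhib
  rule 4 (vowel merger): guvemhib → guvimhib
  ⇒ Lushoe guvimhib
Only *gubemkib yields all of Dekulu guvemkip, Zorakar gubemsip, Lushoe guvimhib.

*gubemkib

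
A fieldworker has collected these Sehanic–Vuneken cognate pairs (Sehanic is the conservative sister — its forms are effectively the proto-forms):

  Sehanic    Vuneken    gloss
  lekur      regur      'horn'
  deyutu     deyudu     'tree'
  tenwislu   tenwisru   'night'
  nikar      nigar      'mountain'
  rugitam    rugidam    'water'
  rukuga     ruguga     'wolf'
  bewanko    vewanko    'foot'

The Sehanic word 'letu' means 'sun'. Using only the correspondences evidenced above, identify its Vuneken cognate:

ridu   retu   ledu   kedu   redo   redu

redu

lekur ~ regur — Sehanic l corresponds to Vuneken r word-initially before a front vowel.
deyutu ~ deyudu — Sehanic t corresponds to Vuneken d between vowels (before a back vowel).
Applying these to Sehanic 'letu':
  letu → retu   (l→r word-initially before a front vowel)
  retu → redu   (t→d between vowels (before a back vowel))
So the Vuneken cognate is 'redu'.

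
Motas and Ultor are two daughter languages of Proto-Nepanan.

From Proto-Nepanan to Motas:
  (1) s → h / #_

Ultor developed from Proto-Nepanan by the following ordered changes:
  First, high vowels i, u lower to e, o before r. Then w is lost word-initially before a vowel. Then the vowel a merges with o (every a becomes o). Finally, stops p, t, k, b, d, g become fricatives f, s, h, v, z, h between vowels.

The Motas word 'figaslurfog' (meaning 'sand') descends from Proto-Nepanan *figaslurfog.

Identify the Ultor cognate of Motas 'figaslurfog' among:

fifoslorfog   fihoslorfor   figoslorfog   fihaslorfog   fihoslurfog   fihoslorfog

Ultor: start from *figaslurfog.
  rule 1 (pre-rhotic lowering): figaslurfog → figaslorfog
  rule 2: no change — figaslorfog
  rule 3 (vowel merger): figaslorfog → figoslorfog
  rule 4 (intervocalic lenition): figoslorfog → fihoslorfog
  ⇒ Ultor fihoslorfog
Only 'fihoslorfog' matches the regular Ultor development of *figaslurfog.

fihoslorfog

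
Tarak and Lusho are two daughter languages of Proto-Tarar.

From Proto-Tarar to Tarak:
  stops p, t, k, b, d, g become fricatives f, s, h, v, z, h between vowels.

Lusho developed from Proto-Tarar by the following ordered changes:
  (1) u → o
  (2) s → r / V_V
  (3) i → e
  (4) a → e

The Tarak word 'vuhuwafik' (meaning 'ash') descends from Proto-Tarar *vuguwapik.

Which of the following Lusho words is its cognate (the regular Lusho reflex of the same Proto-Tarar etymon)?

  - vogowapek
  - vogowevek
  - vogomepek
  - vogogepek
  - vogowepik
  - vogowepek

Lusho: start from *vuguwapik.
  rule 1 (vowel merger): vuguwapik → vogowapik
  rule 2: no change — vogowapik
  rule 3 (vowel merger): vogowapik → vogowapek
  rule 4 (vowel merger): vogowapek → vogowepek
  ⇒ Lusho vogowepek
Only 'vogowepek' matches the regular Lusho development of *vuguwapik.

vogowepek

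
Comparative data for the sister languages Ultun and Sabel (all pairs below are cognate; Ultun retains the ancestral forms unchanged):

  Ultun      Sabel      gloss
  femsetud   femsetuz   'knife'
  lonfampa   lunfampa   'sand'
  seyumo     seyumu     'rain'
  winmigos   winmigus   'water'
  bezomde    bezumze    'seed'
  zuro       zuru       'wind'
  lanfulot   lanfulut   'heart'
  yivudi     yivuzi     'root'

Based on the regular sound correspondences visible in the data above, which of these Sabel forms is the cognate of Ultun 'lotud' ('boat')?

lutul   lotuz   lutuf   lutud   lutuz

winmigos ~ winmigus, lanfulot ~ lanfulut — Ultun o corresponds to Sabel u after a consonant, before a consonant other than r, m, n, p, b, f, v.
femsetud ~ femsetuz — Ultun d corresponds to Sabel z word-finally.
Applying these to Ultun 'lotud':
  lotud → lutud   (o→u after a consonant, before a consonant other than r, m, n, p, b, f, v)
  lutud → lutuz   (d→z word-finally)
So the Sabel cognate is 'lutuz'.

lutuz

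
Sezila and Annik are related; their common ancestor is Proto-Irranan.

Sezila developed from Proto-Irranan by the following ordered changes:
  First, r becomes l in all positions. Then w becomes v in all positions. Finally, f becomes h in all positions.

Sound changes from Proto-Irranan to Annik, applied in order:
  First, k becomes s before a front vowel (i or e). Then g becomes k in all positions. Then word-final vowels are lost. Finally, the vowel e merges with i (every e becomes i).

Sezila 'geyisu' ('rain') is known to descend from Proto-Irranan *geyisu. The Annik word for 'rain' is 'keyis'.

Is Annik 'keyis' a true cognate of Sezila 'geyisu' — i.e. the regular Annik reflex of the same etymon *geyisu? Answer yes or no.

Derive the expected Annik reflex of *geyisu:
Annik: *geyisu > keyisu > keyis > kiyis  (by unconditioned shift, apocope, vowel merger)
The regular Annik reflex would be 'kiyis', but the attested form is 'keyis'. The correspondence is irregular, so they are not cognates (the Annik form has a different source).

no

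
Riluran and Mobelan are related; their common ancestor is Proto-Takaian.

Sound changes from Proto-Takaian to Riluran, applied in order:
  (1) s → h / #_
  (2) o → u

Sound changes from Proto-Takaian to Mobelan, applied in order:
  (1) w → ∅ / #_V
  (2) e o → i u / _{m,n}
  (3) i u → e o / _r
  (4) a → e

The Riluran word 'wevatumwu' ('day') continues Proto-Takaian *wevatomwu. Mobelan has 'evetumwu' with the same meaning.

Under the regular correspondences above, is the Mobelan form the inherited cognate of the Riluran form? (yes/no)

Derive the expected Mobelan reflex of *wevatomwu:
Mobelan: start from *wevatomwu.
  rule 1 (glide loss): wevatomwu → evatomwu
  rule 2 (pre-nasal raising): evatomwu → evatumwu
  rule 3: no change — evatumwu
  rule 4 (vowel merger): evatumwu → evetumwu
  ⇒ Mobelan evetumwu
Mobelan 'evetumwu' matches the regular reflex exactly, so the pair is cognate.

yes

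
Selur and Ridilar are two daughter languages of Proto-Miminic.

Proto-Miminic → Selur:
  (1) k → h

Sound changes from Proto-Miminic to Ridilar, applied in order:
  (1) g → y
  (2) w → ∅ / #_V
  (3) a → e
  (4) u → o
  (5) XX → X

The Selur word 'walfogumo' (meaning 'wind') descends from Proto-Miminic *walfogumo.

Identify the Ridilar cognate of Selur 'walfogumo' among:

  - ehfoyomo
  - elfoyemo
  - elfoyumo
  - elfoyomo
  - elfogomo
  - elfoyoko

Ridilar: start from *walfogumo.
  rule 1 (unconditioned shift): walfogumo → walfoyumo
  rule 2 (glide loss): walfoyumo → alfoyumo
  rule 3 (vowel merger): alfoyumo → elfoyumo
  rule 4 (vowel merger): elfoyumo → elfoyomo
  rule 5: no change — elfoyomo
  ⇒ Ridilar elfoyomo

elfoyomo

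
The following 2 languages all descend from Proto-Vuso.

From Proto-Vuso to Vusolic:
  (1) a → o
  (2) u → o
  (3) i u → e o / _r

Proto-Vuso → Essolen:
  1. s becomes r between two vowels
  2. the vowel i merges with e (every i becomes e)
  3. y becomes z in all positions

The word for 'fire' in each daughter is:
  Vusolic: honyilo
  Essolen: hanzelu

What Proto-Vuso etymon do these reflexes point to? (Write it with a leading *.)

*hanyilu

Position 2: Vusolic has o, Essolen has a. Essolen preserves a here (none of its changes turn any other segment into a), so the proto-segment is *a.
Position 7: Vusolic has o, Essolen has u. Essolen preserves u here (none of its changes turn any other segment into u), so the proto-segment is *u.
Position 5: Vusolic has i, Essolen has e. Vusolic preserves i here (none of its changes turn any other segment into i), so the proto-segment is *i.
Continuing position by position gives *hanyilu; check it forward:
Vusolic: start from *hanyilu.
  rule 1 (vowel merger): hanyilu → honyilu
  rule 2 (vowel merger): honyilu → honyilo
  rule 3: no change — honyilo
  ⇒ Vusolic honyilo
Essolen: *hanyilu > hanyelu > hanzelu  (by vowel merger, unconditioned shift)
No other proto-form is consistent with every reflex, so the reconstruction is *hanyilu.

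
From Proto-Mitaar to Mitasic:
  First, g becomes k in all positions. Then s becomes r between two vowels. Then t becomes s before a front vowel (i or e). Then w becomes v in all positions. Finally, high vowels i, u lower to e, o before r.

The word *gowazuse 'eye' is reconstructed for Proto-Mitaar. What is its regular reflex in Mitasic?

kovazore

Mitasic: start from *gowazuse.
  rule 1 (unconditioned shift): gowazuse → kowazuse
  rule 2 (rhotacism): kowazuse → kowazure
  rule 3: no change — kowazure
  rule 4 (unconditioned shift): kowazure → kovazure
  rule 5 (pre-rhotic lowering): kovazure → kovazore
  ⇒ Mitasic kovazore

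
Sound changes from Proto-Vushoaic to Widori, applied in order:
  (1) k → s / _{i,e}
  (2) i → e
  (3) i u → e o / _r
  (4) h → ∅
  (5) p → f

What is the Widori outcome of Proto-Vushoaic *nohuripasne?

noorefasne

Widori: *nohuripasne > nohurepasne > nohorepasne > noorepasne > noorefasne  (by vowel merger, pre-rhotic lowering, h-loss, unconditioned shift)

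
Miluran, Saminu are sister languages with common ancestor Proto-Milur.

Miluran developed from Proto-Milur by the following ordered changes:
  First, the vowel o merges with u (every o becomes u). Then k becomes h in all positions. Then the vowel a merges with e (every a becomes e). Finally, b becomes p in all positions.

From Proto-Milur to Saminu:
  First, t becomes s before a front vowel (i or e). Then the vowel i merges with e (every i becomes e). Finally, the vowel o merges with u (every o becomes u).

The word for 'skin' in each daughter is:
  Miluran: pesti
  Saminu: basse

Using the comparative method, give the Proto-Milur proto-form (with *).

Position 1: Miluran has p, Saminu has b. Saminu preserves b here (none of its changes turn any other segment into b), so the proto-segment is *b.
Position 2: Miluran has e, Saminu has a. Saminu preserves a here (none of its changes turn any other segment into a), so the proto-segment is *a.
Continuing position by position gives *basti; check it forward:
Miluran: *basti > besti > pesti  (by vowel merger, unconditioned shift)
Saminu: *basti > bassi > basse  (by palatalisation, vowel merger)
No other proto-form is consistent with every reflex, so the reconstruction is *basti.

*basti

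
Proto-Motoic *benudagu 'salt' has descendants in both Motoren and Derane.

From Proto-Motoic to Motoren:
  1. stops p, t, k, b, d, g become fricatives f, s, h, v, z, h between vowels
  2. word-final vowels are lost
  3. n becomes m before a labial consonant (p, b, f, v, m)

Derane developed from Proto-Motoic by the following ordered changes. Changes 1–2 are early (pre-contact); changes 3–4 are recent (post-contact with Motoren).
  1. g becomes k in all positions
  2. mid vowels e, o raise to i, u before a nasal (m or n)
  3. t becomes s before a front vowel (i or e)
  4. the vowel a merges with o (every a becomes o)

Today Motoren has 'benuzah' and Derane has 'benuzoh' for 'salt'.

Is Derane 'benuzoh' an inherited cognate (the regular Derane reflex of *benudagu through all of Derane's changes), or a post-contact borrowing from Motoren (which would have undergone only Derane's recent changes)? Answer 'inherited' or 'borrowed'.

borrowed

If inherited, *benudagu would pass through all of Derane's changes:
Derane: *benudagu > benudaku > binudaku > binudoku  (by unconditioned shift, pre-nasal raising, vowel merger)
If borrowed from Motoren 'benuzah' after the early changes, it would undergo only the recent ones:
  rule 3 (palatalisation): no change (benuzah)
  rule 4 (vowel merger): benuzah → benuzoh
  ⇒ as a loan: benuzoh
Derane 'benuzoh' matches the loan outcome 'benuzoh', not the inherited 'binudoku' — it skipped the early Derane changes, so it was borrowed from Motoren.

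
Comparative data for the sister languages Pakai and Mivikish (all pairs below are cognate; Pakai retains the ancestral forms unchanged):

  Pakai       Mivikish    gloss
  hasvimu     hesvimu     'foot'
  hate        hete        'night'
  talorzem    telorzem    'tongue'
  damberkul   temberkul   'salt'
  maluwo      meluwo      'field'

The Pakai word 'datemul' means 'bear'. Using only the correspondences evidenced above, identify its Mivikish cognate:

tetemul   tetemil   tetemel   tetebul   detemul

damberkul ~ temberkul — Pakai d corresponds to Mivikish t word-initially before a back vowel.
hasvimu ~ hesvimu, hate ~ hete — Pakai a corresponds to Mivikish e after a consonant, before a consonant other than r, m, n, p, b, f, v.
Applying these to Pakai 'datemul':
  datemul → tatemul   (d→t word-initially before a back vowel)
  tatemul → tetemul   (a→e after a consonant, before a consonant other than r, m, n, p, b, f, v)
So the Mivikish cognate is 'tetemul'.

tetemul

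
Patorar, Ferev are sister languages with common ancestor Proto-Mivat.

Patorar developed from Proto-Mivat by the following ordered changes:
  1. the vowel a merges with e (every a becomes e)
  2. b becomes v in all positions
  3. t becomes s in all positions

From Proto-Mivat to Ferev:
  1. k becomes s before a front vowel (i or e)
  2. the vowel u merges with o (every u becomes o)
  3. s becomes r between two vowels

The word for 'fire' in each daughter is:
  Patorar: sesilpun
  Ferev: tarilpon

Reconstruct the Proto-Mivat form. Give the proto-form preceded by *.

Position 3: Patorar has s, Ferev has r. Taking the neighbouring segments as reconstructed: Patorar s could go back to *t or *s; Ferev r could go back to *k or *s or *r — the one source consistent with every daughter is *s.
Position 2: Patorar has e, Ferev has a. Ferev preserves a here (none of its changes turn any other segment into a), so the proto-segment is *a.
Position 7: Patorar has u, Ferev has o. Patorar preserves u here (none of its changes turn any other segment into u), so the proto-segment is *u.
Verify the candidate proto-form against each daughter:
Patorar: start from *tasilpun.
  rule 1 (vowel merger): tasilpun → tesilpun
  rule 2: no change — tesilpun
  rule 3 (unconditioned shift): tesilpun → sesilpun
  ⇒ Patorar sesilpun
Ferev: start from *tasilpun.
  rule 1: no change — tasilpun
  rule 2 (vowel merger): tasilpun → tasilpon
  rule 3 (rhotacism): tasilpon → tarilpon
  ⇒ Ferev tarilpon
No other proto-form is consistent with every reflex, so the reconstruction is *tasilpun.

*tasilpun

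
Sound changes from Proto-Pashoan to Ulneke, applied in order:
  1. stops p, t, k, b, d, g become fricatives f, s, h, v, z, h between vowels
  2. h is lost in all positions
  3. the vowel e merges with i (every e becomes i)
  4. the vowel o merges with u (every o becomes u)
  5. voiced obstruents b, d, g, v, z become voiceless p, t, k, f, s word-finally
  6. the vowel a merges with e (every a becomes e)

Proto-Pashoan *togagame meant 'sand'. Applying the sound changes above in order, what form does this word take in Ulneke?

Ulneke: *togagame
  togagame → tohahame   [intervocalic lenition]
  tohahame → toaame   [h-loss]
  toaame → toaami   [vowel merger]
  toaami → tuaami   [vowel merger]
  tuaami (rule 5 does not apply)
  tuaami → tueemi   [vowel merger]
  giving Ulneke tueemi.

tueemi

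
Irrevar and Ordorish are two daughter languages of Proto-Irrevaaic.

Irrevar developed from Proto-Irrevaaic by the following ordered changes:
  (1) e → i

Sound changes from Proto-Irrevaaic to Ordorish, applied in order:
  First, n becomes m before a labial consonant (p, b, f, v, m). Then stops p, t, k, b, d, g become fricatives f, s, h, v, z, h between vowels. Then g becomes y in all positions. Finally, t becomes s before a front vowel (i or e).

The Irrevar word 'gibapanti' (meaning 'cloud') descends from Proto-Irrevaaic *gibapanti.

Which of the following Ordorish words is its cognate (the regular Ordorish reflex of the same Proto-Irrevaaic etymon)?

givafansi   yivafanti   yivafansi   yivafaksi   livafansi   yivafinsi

yivafansi

Ordorish: *gibapanti
  gibapanti (rule 1 does not apply)
  gibapanti → givafanti   [intervocalic lenition]
  givafanti → yivafanti   [unconditioned shift]
  yivafanti → yivafansi   [palatalisation]
  giving Ordorish yivafansi.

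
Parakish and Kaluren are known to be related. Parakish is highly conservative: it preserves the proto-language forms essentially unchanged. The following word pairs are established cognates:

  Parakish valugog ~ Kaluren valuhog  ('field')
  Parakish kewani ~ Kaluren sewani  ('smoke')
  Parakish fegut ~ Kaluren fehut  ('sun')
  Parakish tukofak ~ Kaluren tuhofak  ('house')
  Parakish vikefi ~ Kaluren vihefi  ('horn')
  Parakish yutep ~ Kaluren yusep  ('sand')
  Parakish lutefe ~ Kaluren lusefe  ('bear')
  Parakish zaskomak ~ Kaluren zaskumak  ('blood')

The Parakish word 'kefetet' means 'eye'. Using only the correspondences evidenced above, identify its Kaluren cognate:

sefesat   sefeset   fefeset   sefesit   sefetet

sefeset

kewani ~ sewani — Parakish k corresponds to Kaluren s word-initially before a front vowel.
yutep ~ yusep, lutefe ~ lusefe — Parakish t corresponds to Kaluren s between vowels (before a front vowel).
Applying these to Parakish 'kefetet':
  kefetet → sefetet   (k→s word-initially before a front vowel)
  sefetet → sefeset   (t→s between vowels (before a front vowel))
So the Kaluren cognate is 'sefeset'.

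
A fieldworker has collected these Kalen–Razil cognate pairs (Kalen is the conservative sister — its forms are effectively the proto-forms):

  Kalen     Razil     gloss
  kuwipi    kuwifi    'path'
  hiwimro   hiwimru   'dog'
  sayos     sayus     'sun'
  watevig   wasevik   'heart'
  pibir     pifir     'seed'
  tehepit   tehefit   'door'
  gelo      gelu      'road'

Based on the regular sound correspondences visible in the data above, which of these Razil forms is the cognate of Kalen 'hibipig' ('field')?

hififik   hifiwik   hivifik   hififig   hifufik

hififik

pibir ~ pifir — Kalen b corresponds to Razil f between vowels (before a front vowel).
kuwipi ~ kuwifi, tehepit ~ tehefit — Kalen p corresponds to Razil f between vowels (before a front vowel).
watevig ~ wasevik — Kalen g corresponds to Razil k word-finally.
Applying these to Kalen 'hibipig':
  hibipig → hifipig   (b→f between vowels (before a front vowel))
  hifipig → hififig   (p→f between vowels (before a front vowel))
  hififig → hififik   (g→k word-finally)
So the Razil cognate is 'hififik'.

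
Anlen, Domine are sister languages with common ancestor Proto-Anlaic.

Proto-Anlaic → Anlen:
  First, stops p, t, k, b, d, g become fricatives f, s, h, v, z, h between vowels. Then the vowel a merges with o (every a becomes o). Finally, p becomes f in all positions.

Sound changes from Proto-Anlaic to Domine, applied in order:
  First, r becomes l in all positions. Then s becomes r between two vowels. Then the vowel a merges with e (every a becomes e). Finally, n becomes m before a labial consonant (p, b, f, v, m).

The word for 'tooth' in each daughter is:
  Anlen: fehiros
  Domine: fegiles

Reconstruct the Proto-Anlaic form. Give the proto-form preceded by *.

*fegiras

Position 5: Anlen has r, Domine has l. Anlen preserves r here (none of its changes turn any other segment into r), so the proto-segment is *r.
Position 3: Anlen has h, Domine has g. Domine preserves g here (none of its changes turn any other segment into g), so the proto-segment is *g.
Continuing position by position gives *fegiras; check it forward:
Anlen: start from *fegiras.
  rule 1 (intervocalic lenition): fegiras → fehiras
  rule 2 (vowel merger): fehiras → fehiros
  rule 3: no change — fehiros
  ⇒ Anlen fehiros
Domine: start from *fegiras.
  rule 1 (unconditioned shift): fegiras → fegilas
  rule 2: no change — fegilas
  rule 3 (vowel merger): fegilas → fegiles
  rule 4: no change — fegiles
  ⇒ Domine fegiles
*fegiras is the unique common source.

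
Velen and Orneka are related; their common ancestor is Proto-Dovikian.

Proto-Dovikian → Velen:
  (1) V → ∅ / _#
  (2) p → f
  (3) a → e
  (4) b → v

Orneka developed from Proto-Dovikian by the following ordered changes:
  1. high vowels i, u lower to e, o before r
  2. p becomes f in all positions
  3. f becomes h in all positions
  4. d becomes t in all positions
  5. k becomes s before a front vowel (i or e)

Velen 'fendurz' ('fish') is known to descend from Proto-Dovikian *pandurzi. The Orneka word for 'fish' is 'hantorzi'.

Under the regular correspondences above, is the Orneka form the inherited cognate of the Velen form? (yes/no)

Derive the expected Orneka reflex of *pandurzi:
Orneka: *pandurzi > pandorzi > fandorzi > handorzi > hantorzi  (by pre-rhotic lowering, unconditioned shift, unconditioned shift, unconditioned shift)
Orneka 'hantorzi' matches the regular reflex exactly, so the pair is cognate.

yes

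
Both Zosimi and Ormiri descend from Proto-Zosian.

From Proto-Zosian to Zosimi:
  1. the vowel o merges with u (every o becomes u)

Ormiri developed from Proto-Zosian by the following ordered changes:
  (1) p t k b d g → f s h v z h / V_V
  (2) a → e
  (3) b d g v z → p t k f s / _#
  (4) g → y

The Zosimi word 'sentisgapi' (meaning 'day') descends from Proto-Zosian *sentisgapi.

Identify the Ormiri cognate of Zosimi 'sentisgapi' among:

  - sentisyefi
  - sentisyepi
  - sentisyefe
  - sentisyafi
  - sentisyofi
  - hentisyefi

Ormiri: *sentisgapi > sentisgafi > sentisgefi > sentisyefi  (by intervocalic lenition, vowel merger, unconditioned shift)
Among the options, 'sentisyefi' alone shows every Ormiri change applied in order.

sentisyefi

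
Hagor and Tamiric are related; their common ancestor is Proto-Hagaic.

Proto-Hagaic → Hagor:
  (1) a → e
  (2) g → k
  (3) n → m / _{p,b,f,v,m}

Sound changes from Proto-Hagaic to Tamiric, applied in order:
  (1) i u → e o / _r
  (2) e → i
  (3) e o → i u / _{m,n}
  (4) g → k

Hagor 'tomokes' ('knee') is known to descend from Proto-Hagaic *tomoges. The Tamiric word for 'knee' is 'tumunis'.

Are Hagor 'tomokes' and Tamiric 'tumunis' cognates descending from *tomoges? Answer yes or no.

no

Derive the expected Tamiric reflex of *tomoges:
Tamiric: *tomoges > tomogis > tumogis > tumokis  (by vowel merger, pre-nasal raising, unconditioned shift)
The regular Tamiric reflex would be 'tumokis', but the attested form is 'tumunis'. The correspondence is irregular, so they are not cognates (the Tamiric form has a different source).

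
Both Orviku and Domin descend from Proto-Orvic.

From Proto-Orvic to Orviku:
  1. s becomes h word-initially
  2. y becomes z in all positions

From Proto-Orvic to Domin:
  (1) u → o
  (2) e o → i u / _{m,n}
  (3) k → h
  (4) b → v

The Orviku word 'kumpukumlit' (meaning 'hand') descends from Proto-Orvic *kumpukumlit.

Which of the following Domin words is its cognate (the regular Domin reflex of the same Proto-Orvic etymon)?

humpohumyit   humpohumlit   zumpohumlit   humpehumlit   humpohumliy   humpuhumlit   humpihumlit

Domin: *kumpukumlit
  kumpukumlit → kompokomlit   [vowel merger]
  kompokomlit → kumpokumlit   [pre-nasal raising]
  kumpokumlit → humpohumlit   [unconditioned shift]
  humpohumlit (rule 4 does not apply)
  giving Domin humpohumlit.

humpohumlit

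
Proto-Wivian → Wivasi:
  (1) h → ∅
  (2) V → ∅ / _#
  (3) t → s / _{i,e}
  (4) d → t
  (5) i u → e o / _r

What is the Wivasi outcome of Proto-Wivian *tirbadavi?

Wivasi: start from *tirbadavi.
  rule 1: no change — tirbadavi
  rule 2 (apocope): tirbadavi → tirbadav
  rule 3 (palatalisation): tirbadav → sirbadav
  rule 4 (unconditioned shift): sirbadav → sirbatav
  rule 5 (pre-rhotic lowering): sirbatav → serbatav
  ⇒ Wivasi serbatav

serbatav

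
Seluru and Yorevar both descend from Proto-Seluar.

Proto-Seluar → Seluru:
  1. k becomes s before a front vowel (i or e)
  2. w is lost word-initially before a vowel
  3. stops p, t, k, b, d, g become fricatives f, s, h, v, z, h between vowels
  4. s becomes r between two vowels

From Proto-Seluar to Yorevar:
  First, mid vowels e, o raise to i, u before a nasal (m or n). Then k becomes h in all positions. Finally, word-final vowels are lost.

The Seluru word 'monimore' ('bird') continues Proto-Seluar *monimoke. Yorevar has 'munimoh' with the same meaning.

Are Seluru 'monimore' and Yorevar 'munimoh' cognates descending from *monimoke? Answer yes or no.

yes

Derive the expected Yorevar reflex of *monimoke:
Yorevar: start from *monimoke.
  rule 1 (pre-nasal raising): monimoke → munimoke
  rule 2 (unconditioned shift): munimoke → munimohe
  rule 3 (apocope): munimohe → munimoh
  ⇒ Yorevar munimoh
Yorevar 'munimoh' matches the regular reflex exactly, so the pair is cognate.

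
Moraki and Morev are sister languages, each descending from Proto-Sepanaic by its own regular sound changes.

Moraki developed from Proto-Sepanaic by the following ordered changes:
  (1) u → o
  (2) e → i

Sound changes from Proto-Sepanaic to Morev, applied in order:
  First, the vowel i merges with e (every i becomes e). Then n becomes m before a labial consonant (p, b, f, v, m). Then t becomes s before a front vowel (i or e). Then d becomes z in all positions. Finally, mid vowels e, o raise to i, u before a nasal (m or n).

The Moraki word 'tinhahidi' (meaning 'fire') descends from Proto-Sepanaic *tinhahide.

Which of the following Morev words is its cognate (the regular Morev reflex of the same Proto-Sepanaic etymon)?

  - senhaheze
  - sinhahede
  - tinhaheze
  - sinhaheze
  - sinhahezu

Morev: *tinhahide > tenhahede > senhahede > senhaheze > sinhaheze  (by vowel merger, palatalisation, unconditioned shift, pre-nasal raising)

sinhaheze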